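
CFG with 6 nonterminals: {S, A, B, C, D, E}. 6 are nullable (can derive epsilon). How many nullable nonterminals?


Nonterminals: {S, A, B, C, D, E}
A nonterminal is nullable if it can derive epsilon
Counting nullable nonterminals: 6
Total nullable = 6

6


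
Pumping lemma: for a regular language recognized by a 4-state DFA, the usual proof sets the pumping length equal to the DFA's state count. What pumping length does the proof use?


Pumping lemma for regular languages (standard proof):
Take p = |Q|, the number of DFA states.
Any string of length >= |Q| passes through |Q|+1 states while reading its first |Q| symbols,
so by pigeonhole some state repeats, giving the loop that can be pumped.
Here |Q| = 4
Therefore the proof uses p = 4

4


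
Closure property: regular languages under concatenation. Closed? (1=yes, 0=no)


Regular languages are closed under:
- Union (DFA product construction)
- Intersection (DFA product construction)
- Complement (swap accept/reject states)
- Concatenation (NFA construction)
- Kleene star (NFA construction)
concatenation is in this list
Therefore: closed

1


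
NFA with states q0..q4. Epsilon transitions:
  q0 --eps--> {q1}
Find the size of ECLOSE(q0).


Starting from q0
Initialize closure = {q0}
Follow epsilon from q0 -> add q1
Final closure: {q0, q1}
Size = 2

2


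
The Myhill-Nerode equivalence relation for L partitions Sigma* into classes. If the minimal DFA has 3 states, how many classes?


Myhill-Nerode theorem:
Number of equivalence classes = number of states in minimal DFA
Minimal DFA states = 3
Therefore equivalence classes = 3

3


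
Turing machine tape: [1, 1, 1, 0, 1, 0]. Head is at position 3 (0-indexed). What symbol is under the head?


Tape: [1, 1, 1, 0, 1, 0]
Positions: 0 1 2 3 4 5
Values:    1 1 1 0 1 0
Head at position 3
tape[3] = 0

0


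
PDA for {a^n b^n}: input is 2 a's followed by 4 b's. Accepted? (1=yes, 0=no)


Language requires equal numbers of a's and b's
PDA pushes for each 'a', pops for each 'b'
Number of a's = 2
Number of b's = 4
2 != 4 -> Reject

0


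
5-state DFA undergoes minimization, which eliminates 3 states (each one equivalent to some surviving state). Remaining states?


Original DFA: 5 states
Redundant states removed: 3
Minimized states = original - removed
= 5 - 3
= 2

2


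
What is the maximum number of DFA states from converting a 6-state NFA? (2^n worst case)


NFA has 6 states
Subset construction: each DFA state = subset of NFA states
Maximum subsets = 2^6
2^6 = 64

64


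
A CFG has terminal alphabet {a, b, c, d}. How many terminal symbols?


Terminal symbols: a, b, c, d
Counting each: a (#1), b (#2), c (#3), d (#4)
Total = 4

4


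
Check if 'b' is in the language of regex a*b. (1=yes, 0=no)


Pattern: a*b
String: 'b'
Pattern requires: zero or more 'a's followed by exactly one 'b'
Found 0 leading 'a's
Remaining: 'b'
Remaining is exactly 'b' -> match
Result: 1

1


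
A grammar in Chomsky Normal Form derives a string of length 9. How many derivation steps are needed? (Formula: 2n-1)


Chomsky Normal Form derivation:
String length n = 9
Each step either:
  - Splits a nonterminal into two (n-1 such steps)
  - Converts a nonterminal to terminal (n such steps)
Total = (n-1) + n = 2n - 1
= 2(9) - 1
= 18 - 1
= 17

17


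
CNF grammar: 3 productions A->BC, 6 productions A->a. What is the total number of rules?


CNF allows two rule forms:
  A -> BC (binary): 3 rules
  A -> a (terminal): 6 rules
Total = 3 + 6 = 9

9


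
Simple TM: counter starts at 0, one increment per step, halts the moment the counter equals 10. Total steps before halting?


Counter starts at 0. Counting sequence:
  Step 1: counter = 1
  Step 2: counter = 2
  Step 3: counter = 3
  Step 4: counter = 4
  Step 5: counter = 5
  Step 6: counter = 6
  ...
  Step 10: counter = 10
Counter reached 10 -> halt
Total steps = 10

10


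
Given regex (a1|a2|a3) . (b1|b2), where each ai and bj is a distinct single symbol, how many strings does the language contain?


First group: 3 alternatives
Second group: 2 alternatives
Concatenation: each choice from group 1 pairs with each from group 2
Total = 3 x 2 = 6

6


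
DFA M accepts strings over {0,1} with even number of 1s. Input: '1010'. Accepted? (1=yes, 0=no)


DFA has 2 states: q_even (start, accept=yes) and q_odd
Processing string '1010' character by character:
  Position 0: read '1', 1-count=1 -> q_odd
  Position 1: read '0', 1-count=1 -> q_odd (no change)
  Position 2: read '1', 1-count=2 -> q_even
  Position 3: read '0', 1-count=2 -> q_even (no change)
Final state: q_even, total 1s = 2 (even); the DFA requires an even count -> accept

1


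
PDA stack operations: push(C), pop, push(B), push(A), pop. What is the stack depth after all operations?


Tracing stack operations:
  push(C) -> stack = [C], depth=1
  pop -> removed C, stack = [], depth=0
  push(B) -> stack = [B], depth=1
  push(A) -> stack = [B,A], depth=2
  pop -> removed A, stack = [B], depth=1
Final depth = 1

1


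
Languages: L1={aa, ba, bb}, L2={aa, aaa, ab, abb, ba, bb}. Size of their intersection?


L1 = {aa, ba, bb}
L2 = {aa, aaa, ab, abb, ba, bb}
Checking each string in L1 against L2:
  'aa': in L2? Yes
  'ba': in L2? Yes
  'bb': in L2? Yes
Intersection = {aa, ba, bb}
|L1 ∩ L2| = 3

3


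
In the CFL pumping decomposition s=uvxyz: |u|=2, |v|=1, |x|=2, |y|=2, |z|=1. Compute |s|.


|s| = |u| + |v| + |x| + |y| + |z|
= 2 + 1 + 2 + 2 + 1
= 3 + 2 + 3
= 5 + 3
= 8

8


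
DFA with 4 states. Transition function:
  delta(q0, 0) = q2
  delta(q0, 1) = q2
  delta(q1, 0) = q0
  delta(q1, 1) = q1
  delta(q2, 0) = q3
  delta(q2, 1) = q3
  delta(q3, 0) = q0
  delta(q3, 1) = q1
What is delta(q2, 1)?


Looking up transition function:
delta(q2, 1) in the table
Row: q2, Column: 1
Result: q3

q3


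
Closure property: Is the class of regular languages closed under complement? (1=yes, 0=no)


Regular languages are closed under all standard operations:
- Union: Yes (product construction)
- Intersection: Yes (product construction)
- Complement: Yes (swap accept/reject)
- Concatenation: Yes (NFA construction)
Operation: complement -> Closed

1


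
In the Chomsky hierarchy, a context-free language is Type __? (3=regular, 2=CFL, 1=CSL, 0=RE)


Chomsky hierarchy levels:
  Type 3: Regular (DFA/NFA/regex)
  Type 2: Context-free (PDA)
  Type 1: Context-sensitive
  Type 0: Recursively enumerable (TM)
'context-free' corresponds to Type 2

2


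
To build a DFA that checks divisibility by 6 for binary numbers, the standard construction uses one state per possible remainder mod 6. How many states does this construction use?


Divisibility by 6 is tracked via the remainder mod 6: 0, 1, ..., 5
The construction assigns one state to each remainder
Number of remainders = 6

6


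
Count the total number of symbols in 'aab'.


String: 'aab'
Counting characters:
  'a' appears 2 time(s)
  'b' appears 1 time(s)
Total length = 2 + 1 = 3

3


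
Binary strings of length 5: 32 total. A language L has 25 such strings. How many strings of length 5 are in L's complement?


Alphabet: {0,1}
String length: 5
Total strings of length 5 = 2^5 = 32
Strings in L = 25
Complement = total - |L|
= 32 - 25
= 7

7


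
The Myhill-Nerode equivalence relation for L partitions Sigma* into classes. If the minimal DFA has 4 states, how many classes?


Myhill-Nerode theorem:
Number of equivalence classes = number of states in minimal DFA
Minimal DFA states = 4
Therefore equivalence classes = 4

4


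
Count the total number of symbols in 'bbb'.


String: 'bbb'
Counting characters:
  'b' appears 3 time(s)
Total length = 0 + 3 = 3

3


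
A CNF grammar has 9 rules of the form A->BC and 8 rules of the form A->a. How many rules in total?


CNF allows two rule forms:
  A -> BC (binary): 9 rules
  A -> a (terminal): 8 rules
Total = 9 + 8 = 17

17


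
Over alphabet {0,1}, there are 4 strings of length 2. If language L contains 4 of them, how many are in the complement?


Alphabet: {0,1}
String length: 2
Total strings of length 2 = 2^2 = 4
Strings in L = 4
Complement = total - |L|
= 4 - 4
= 0

0


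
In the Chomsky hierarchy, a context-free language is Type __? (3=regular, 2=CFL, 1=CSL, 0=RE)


Chomsky hierarchy levels:
  Type 3: Regular (DFA/NFA/regex)
  Type 2: Context-free (PDA)
  Type 1: Context-sensitive
  Type 0: Recursively enumerable (TM)
'context-free' corresponds to Type 2

2


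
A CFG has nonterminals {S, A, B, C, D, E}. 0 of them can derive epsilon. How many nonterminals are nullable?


Nonterminals: {S, A, B, C, D, E}
A nonterminal is nullable if it can derive epsilon
Counting nullable nonterminals: 0
Total nullable = 0

0


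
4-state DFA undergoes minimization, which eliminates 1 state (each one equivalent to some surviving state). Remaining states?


Original DFA: 4 states
Redundant states removed: 1
Minimized states = original - removed
= 4 - 1
= 3

3


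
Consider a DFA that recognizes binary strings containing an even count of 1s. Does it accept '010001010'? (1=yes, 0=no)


DFA has 2 states: q_even (start, accept=yes) and q_odd
Processing string '010001010' character by character:
  Position 0: read '0', 1-count=0 -> q_even (no change)
  Position 1: read '1', 1-count=1 -> q_odd
  Position 2: read '0', 1-count=1 -> q_odd (no change)
  Position 3: read '0', 1-count=1 -> q_odd (no change)
  Position 4: read '0', 1-count=1 -> q_odd (no change)
  Position 5: read '1', 1-count=2 -> q_even
  Position 6: read '0', 1-count=2 -> q_even (no change)
  Position 7: read '1', 1-count=3 -> q_odd
  Position 8: read '0', 1-count=3 -> q_odd (no change)
Final state: q_odd, total 1s = 3 (odd); the DFA requires an even count -> reject

0


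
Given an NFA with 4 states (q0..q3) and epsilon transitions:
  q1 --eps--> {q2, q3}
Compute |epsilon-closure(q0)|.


Starting from q0
Initialize closure = {q0}
q0 has no outgoing epsilon transitions -> nothing to add
Final closure: {q0}
Size = 1

1


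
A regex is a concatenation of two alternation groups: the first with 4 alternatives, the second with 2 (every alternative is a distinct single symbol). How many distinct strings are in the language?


First group: 4 alternatives
Second group: 2 alternatives
Concatenation: each choice from group 1 pairs with each from group 2
Total = 4 x 2 = 8

8


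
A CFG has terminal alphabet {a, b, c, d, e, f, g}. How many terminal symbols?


Terminal symbols: a, b, c, d, e, f, g
Counting each: a (#1), b (#2), c (#3), d (#4), e (#5), f (#6), g (#7)
Total = 7

7


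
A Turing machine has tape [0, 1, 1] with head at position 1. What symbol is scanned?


Tape: [0, 1, 1]
Positions: 0 1 2
Values:    0 1 1
Head at position 1
tape[1] = 1

1


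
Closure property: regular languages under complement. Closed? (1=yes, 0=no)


Regular languages are closed under:
- Union (DFA product construction)
- Intersection (DFA product construction)
- Complement (swap accept/reject states)
- Concatenation (NFA construction)
- Kleene star (NFA construction)
complement is in this list
Therefore: closed

1


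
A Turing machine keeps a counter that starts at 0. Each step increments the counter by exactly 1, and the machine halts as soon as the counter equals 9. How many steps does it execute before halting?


Counter starts at 0. Counting sequence:
  Step 1: counter = 1
  Step 2: counter = 2
  Step 3: counter = 3
  Step 4: counter = 4
  Step 5: counter = 5
  Step 6: counter = 6
  ...
  Step 9: counter = 9
Counter reached 9 -> halt
Total steps = 9

9


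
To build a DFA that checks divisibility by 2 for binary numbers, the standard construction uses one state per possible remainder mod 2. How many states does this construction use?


Divisibility by 2 is tracked via the remainder mod 2: 0, 1, ..., 1
The construction assigns one state to each remainder
Number of remainders = 2

2


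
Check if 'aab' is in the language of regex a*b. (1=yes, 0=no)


Pattern: a*b
String: 'aab'
Pattern requires: zero or more 'a's followed by exactly one 'b'
Found 2 leading 'a's
Remaining: 'b'
Remaining is exactly 'b' -> match
Result: 1

1


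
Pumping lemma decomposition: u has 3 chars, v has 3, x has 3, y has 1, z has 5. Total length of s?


|s| = |u| + |v| + |x| + |y| + |z|
= 3 + 3 + 3 + 1 + 5
= 6 + 3 + 6
= 9 + 6
= 15

15


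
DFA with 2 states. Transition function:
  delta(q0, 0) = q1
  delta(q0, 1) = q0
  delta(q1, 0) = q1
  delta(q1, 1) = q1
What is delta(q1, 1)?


Looking up transition function:
delta(q1, 1) in the table
Row: q1, Column: 1
Result: q1

q1


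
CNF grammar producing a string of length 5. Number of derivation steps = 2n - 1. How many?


Chomsky Normal Form derivation:
String length n = 5
Each step either:
  - Splits a nonterminal into two (n-1 such steps)
  - Converts a nonterminal to terminal (n such steps)
Total = (n-1) + n = 2n - 1
= 2(5) - 1
= 10 - 1
= 9

9


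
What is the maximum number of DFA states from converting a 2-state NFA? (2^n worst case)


NFA has 2 states
Subset construction: each DFA state = subset of NFA states
Maximum subsets = 2^2
2^2 = 4

4


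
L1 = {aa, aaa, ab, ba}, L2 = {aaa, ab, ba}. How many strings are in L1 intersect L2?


L1 = {aa, aaa, ab, ba}
L2 = {aaa, ab, ba}
Checking each string in L1 against L2:
  'aa': in L2? No
  'aaa': in L2? Yes
  'ab': in L2? Yes
  'ba': in L2? Yes
Intersection = {aaa, ab, ba}
|L1 ∩ L2| = 3

3


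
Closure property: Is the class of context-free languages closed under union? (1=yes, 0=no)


CFL closure properties:
  Closed under: union, concatenation, Kleene star
  NOT closed under: intersection, complement
Operation 'union' is in closed list -> Yes (closed)

1


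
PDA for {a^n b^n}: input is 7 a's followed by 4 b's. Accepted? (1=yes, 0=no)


Language requires equal numbers of a's and b's
PDA pushes for each 'a', pops for each 'b'
Number of a's = 7
Number of b's = 4
7 != 4 -> Reject

0


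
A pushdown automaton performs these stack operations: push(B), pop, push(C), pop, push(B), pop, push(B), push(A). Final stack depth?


Tracing stack operations:
  push(B) -> stack = [B], depth=1
  pop -> removed B, stack = [], depth=0
  push(C) -> stack = [C], depth=1
  pop -> removed C, stack = [], depth=0
  push(B) -> stack = [B], depth=1
  pop -> removed B, stack = [], depth=0
  push(B) -> stack = [B], depth=1
  push(A) -> stack = [B,A], depth=2
Final depth = 2

2


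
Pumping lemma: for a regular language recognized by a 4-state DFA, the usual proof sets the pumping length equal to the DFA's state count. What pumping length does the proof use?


Pumping lemma for regular languages (standard proof):
Take p = |Q|, the number of DFA states.
Any string of length >= |Q| passes through |Q|+1 states while reading its first |Q| symbols,
so by pigeonhole some state repeats, giving the loop that can be pumped.
Here |Q| = 4
Therefore the proof uses p = 4

4


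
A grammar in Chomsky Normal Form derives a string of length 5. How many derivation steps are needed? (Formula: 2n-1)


Chomsky Normal Form derivation:
String length n = 5
Each step either:
  - Splits a nonterminal into two (n-1 such steps)
  - Converts a nonterminal to terminal (n such steps)
Total = (n-1) + n = 2n - 1
= 2(5) - 1
= 10 - 1
= 9

9


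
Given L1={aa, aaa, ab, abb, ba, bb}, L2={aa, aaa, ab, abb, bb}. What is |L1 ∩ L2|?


L1 = {aa, aaa, ab, abb, ba, bb}
L2 = {aa, aaa, ab, abb, bb}
Checking each string in L1 against L2:
  'aa': in L2? Yes
  'aaa': in L2? Yes
  'ab': in L2? Yes
  'abb': in L2? Yes
  'ba': in L2? No
  'bb': in L2? Yes
Intersection = {aa, aaa, ab, abb, bb}
|L1 ∩ L2| = 5

5


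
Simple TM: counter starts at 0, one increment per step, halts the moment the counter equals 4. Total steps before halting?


Counter starts at 0. Counting sequence:
  Step 1: counter = 1
  Step 2: counter = 2
  Step 3: counter = 3
  Step 4: counter = 4
Counter reached 4 -> halt
Total steps = 4

4


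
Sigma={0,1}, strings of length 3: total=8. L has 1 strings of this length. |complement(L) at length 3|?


Alphabet: {0,1}
String length: 3
Total strings of length 3 = 2^3 = 8
Strings in L = 1
Complement = total - |L|
= 8 - 1
= 7

7


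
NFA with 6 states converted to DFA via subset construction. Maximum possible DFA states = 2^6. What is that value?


NFA has 6 states
Subset construction: each DFA state = subset of NFA states
Maximum subsets = 2^6
2^6 = 64

64


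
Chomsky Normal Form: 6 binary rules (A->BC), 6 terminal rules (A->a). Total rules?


CNF allows two rule forms:
  A -> BC (binary): 6 rules
  A -> a (terminal): 6 rules
Total = 6 + 6 = 12

12


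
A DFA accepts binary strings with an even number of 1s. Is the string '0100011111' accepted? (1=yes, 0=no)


DFA has 2 states: q_even (start, accept=yes) and q_odd
Processing string '0100011111' character by character:
  Position 0: read '0', 1-count=0 -> q_even (no change)
  Position 1: read '1', 1-count=1 -> q_odd
  Position 2: read '0', 1-count=1 -> q_odd (no change)
  Position 3: read '0', 1-count=1 -> q_odd (no change)
  Position 4: read '0', 1-count=1 -> q_odd (no change)
  Position 5: read '1', 1-count=2 -> q_even
  Position 6: read '1', 1-count=3 -> q_odd
  Position 7: read '1', 1-count=4 -> q_even
  Position 8: read '1', 1-count=5 -> q_odd
  Position 9: read '1', 1-count=6 -> q_even
Final state: q_even, total 1s = 6 (even); the DFA requires an even count -> accept

1


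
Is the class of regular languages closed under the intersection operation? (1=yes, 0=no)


Regular languages are closed under:
- Union (DFA product construction)
- Intersection (DFA product construction)
- Complement (swap accept/reject states)
- Concatenation (NFA construction)
- Kleene star (NFA construction)
intersection is in this list
Therefore: closed

1


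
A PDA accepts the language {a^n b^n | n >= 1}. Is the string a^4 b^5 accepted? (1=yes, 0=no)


Language requires equal numbers of a's and b's
PDA pushes for each 'a', pops for each 'b'
Number of a's = 4
Number of b's = 5
4 != 5 -> Reject

0


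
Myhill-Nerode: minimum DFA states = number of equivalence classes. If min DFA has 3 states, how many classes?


Myhill-Nerode theorem:
Number of equivalence classes = number of states in minimal DFA
Minimal DFA states = 3
Therefore equivalence classes = 3

3


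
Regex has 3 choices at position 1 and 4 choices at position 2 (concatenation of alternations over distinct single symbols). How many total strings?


First group: 3 alternatives
Second group: 4 alternatives
Concatenation: each choice from group 1 pairs with each from group 2
Total = 3 x 4 = 12

12


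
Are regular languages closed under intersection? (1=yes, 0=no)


Regular languages are closed under all standard operations:
- Union: Yes (product construction)
- Intersection: Yes (product construction)
- Complement: Yes (swap accept/reject)
- Concatenation: Yes (NFA construction)
Operation: intersection -> Closed

1


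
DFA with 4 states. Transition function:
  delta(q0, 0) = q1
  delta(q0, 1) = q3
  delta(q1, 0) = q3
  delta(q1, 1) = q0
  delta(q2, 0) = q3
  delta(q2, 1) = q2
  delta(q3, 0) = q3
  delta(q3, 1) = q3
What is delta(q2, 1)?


Looking up transition function:
delta(q2, 1) in the table
Row: q2, Column: 1
Result: q2

q2


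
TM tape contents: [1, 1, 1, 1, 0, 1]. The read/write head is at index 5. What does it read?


Tape: [1, 1, 1, 1, 0, 1]
Positions: 0 1 2 3 4 5
Values:    1 1 1 1 0 1
Head at position 5
tape[5] = 1

1


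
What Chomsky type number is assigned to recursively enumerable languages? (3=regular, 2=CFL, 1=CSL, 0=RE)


Chomsky hierarchy levels:
  Type 3: Regular (DFA/NFA/regex)
  Type 2: Context-free (PDA)
  Type 1: Context-sensitive
  Type 0: Recursively enumerable (TM)
'recursively enumerable' corresponds to Type 0

0


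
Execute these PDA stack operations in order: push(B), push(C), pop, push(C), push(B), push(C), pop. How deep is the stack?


Tracing stack operations:
  push(B) -> stack = [B], depth=1
  push(C) -> stack = [B,C], depth=2
  pop -> removed C, stack = [B], depth=1
  push(C) -> stack = [B,C], depth=2
  push(B) -> stack = [B,C,B], depth=3
  push(C) -> stack = [B,C,B,C], depth=4
  pop -> removed C, stack = [B,C,B], depth=3
Final depth = 3

3


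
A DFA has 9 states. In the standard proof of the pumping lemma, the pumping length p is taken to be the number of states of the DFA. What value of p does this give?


Pumping lemma for regular languages (standard proof):
Take p = |Q|, the number of DFA states.
Any string of length >= |Q| passes through |Q|+1 states while reading its first |Q| symbols,
so by pigeonhole some state repeats, giving the loop that can be pumped.
Here |Q| = 9
Therefore the proof uses p = 9

9


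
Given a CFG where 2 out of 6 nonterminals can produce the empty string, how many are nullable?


Nonterminals: {S, A, B, C, D, E}
A nonterminal is nullable if it can derive epsilon
Counting nullable nonterminals: 2
Total nullable = 2

2


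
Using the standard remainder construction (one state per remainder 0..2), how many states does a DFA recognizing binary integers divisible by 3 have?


Divisibility by 3 is tracked via the remainder mod 3: 0, 1, ..., 2
The construction assigns one state to each remainder
Number of remainders = 3

3


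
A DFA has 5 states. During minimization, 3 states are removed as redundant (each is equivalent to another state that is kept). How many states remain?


Original DFA: 5 states
Redundant states removed: 3
Minimized states = original - removed
= 5 - 3
= 2

2


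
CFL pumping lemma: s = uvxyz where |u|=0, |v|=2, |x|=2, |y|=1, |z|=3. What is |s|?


|s| = |u| + |v| + |x| + |y| + |z|
= 0 + 2 + 2 + 1 + 3
= 2 + 2 + 4
= 4 + 4
= 8

8


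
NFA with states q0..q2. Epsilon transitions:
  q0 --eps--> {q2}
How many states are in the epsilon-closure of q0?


Starting from q0
Initialize closure = {q0}
Follow epsilon from q0 -> add q2
Final closure: {q0, q2}
Size = 2

2


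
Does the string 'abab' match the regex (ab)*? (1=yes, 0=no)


Pattern: (ab)*
String: 'abab'
Pattern requires: zero or more repetitions of 'ab'
Pairs: ['ab', 'ab']
All pairs are 'ab'? Yes
Result: 1

1


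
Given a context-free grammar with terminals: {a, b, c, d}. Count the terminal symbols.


Terminal symbols: a, b, c, d
Counting each: a (#1), b (#2), c (#3), d (#4)
Total = 4

4


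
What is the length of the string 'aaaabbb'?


String: 'aaaabbb'
Counting characters:
  'a' appears 4 time(s)
  'b' appears 3 time(s)
Total length = 4 + 3 = 7

7


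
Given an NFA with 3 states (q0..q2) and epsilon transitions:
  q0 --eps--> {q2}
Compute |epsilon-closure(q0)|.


Starting from q0
Initialize closure = {q0}
Follow epsilon from q0 -> add q2
Final closure: {q0, q2}
Size = 2

2


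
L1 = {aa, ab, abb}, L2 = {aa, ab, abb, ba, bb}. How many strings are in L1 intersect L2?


L1 = {aa, ab, abb}
L2 = {aa, ab, abb, ba, bb}
Checking each string in L1 against L2:
  'aa': in L2? Yes
  'ab': in L2? Yes
  'abb': in L2? Yes
Intersection = {aa, ab, abb}
|L1 ∩ L2| = 3

3


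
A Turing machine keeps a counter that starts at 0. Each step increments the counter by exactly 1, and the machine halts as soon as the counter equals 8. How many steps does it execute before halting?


Counter starts at 0. Counting sequence:
  Step 1: counter = 1
  Step 2: counter = 2
  Step 3: counter = 3
  Step 4: counter = 4
  Step 5: counter = 5
  Step 6: counter = 6
  Step 7: counter = 7
  Step 8: counter = 8
Counter reached 8 -> halt
Total steps = 8

8


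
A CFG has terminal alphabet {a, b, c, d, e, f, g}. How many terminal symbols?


Terminal symbols: a, b, c, d, e, f, g
Counting each: a (#1), b (#2), c (#3), d (#4), e (#5), f (#6), g (#7)
Total = 7

7


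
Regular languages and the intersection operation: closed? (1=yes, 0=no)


Regular languages are closed under all standard operations:
- Union: Yes (product construction)
- Intersection: Yes (product construction)
- Complement: Yes (swap accept/reject)
- Concatenation: Yes (NFA construction)
Operation: intersection -> Closed

1


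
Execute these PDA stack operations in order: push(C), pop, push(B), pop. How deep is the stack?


Tracing stack operations:
  push(C) -> stack = [C], depth=1
  pop -> removed C, stack = [], depth=0
  push(B) -> stack = [B], depth=1
  pop -> removed B, stack = [], depth=0
Final depth = 0

0


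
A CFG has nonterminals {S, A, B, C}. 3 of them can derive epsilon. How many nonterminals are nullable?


Nonterminals: {S, A, B, C}
A nonterminal is nullable if it can derive epsilon
Counting nullable nonterminals: 3
Total nullable = 3

3


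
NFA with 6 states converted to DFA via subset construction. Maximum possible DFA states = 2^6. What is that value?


NFA has 6 states
Subset construction: each DFA state = subset of NFA states
Maximum subsets = 2^6
2^6 = 64

64


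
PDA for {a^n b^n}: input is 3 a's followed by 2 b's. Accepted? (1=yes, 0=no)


Language requires equal numbers of a's and b's
PDA pushes for each 'a', pops for each 'b'
Number of a's = 3
Number of b's = 2
3 != 2 -> Reject

0


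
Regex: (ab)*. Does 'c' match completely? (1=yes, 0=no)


Pattern: (ab)*
String: 'c'
Pattern requires: zero or more repetitions of 'ab'
Length 1 is odd -> cannot be (ab)* -> no match
Result: 0

0


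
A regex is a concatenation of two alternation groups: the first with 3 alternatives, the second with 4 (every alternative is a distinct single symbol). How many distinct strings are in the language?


First group: 3 alternatives
Second group: 4 alternatives
Concatenation: each choice from group 1 pairs with each from group 2
Total = 3 x 4 = 12

12


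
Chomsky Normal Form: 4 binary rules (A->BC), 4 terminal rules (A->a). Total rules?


CNF allows two rule forms:
  A -> BC (binary): 4 rules
  A -> a (terminal): 4 rules
Total = 4 + 4 = 8

8


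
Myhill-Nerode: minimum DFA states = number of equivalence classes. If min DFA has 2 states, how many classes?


Myhill-Nerode theorem:
Number of equivalence classes = number of states in minimal DFA
Minimal DFA states = 2
Therefore equivalence classes = 2

2


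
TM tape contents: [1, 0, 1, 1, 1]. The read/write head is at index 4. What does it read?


Tape: [1, 0, 1, 1, 1]
Positions: 0 1 2 3 4
Values:    1 0 1 1 1
Head at position 4
tape[4] = 1

1


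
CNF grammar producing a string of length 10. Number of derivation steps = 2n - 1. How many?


Chomsky Normal Form derivation:
String length n = 10
Each step either:
  - Splits a nonterminal into two (n-1 such steps)
  - Converts a nonterminal to terminal (n such steps)
Total = (n-1) + n = 2n - 1
= 2(10) - 1
= 20 - 1
= 19

19


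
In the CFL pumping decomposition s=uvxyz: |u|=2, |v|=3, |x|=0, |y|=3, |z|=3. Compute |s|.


|s| = |u| + |v| + |x| + |y| + |z|
= 2 + 3 + 0 + 3 + 3
= 5 + 0 + 6
= 5 + 6
= 11

11


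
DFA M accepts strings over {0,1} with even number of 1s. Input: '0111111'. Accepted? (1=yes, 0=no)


DFA has 2 states: q_even (start, accept=yes) and q_odd
Processing string '0111111' character by character:
  Position 0: read '0', 1-count=0 -> q_even (no change)
  Position 1: read '1', 1-count=1 -> q_odd
  Position 2: read '1', 1-count=2 -> q_even
  Position 3: read '1', 1-count=3 -> q_odd
  Position 4: read '1', 1-count=4 -> q_even
  Position 5: read '1', 1-count=5 -> q_odd
  Position 6: read '1', 1-count=6 -> q_even
Final state: q_even, total 1s = 6 (even); the DFA requires an even count -> accept

1


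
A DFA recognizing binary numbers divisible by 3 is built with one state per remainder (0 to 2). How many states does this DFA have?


Divisibility by 3 is tracked via the remainder mod 3: 0, 1, ..., 2
The construction assigns one state to each remainder
Number of remainders = 3

3


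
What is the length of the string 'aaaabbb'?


String: 'aaaabbb'
Counting characters:
  'a' appears 4 time(s)
  'b' appears 3 time(s)
Total length = 4 + 3 = 7

7


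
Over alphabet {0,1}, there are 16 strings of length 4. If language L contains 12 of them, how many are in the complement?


Alphabet: {0,1}
String length: 4
Total strings of length 4 = 2^4 = 16
Strings in L = 12
Complement = total - |L|
= 16 - 12
= 4

4


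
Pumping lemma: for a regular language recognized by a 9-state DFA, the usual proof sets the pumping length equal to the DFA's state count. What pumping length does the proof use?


Pumping lemma for regular languages (standard proof):
Take p = |Q|, the number of DFA states.
Any string of length >= |Q| passes through |Q|+1 states while reading its first |Q| symbols,
so by pigeonhole some state repeats, giving the loop that can be pumped.
Here |Q| = 9
Therefore the proof uses p = 9

9


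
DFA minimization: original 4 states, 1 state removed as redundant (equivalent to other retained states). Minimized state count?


Original DFA: 4 states
Redundant states removed: 1
Minimized states = original - removed
= 4 - 1
= 3

3


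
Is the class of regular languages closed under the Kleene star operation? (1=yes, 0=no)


Regular languages are closed under:
- Union (DFA product construction)
- Intersection (DFA product construction)
- Complement (swap accept/reject states)
- Concatenation (NFA construction)
- Kleene star (NFA construction)
Kleene star is in this list
Therefore: closed

1


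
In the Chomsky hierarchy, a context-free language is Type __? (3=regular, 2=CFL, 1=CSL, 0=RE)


Chomsky hierarchy levels:
  Type 3: Regular (DFA/NFA/regex)
  Type 2: Context-free (PDA)
  Type 1: Context-sensitive
  Type 0: Recursively enumerable (TM)
'context-free' corresponds to Type 2

2


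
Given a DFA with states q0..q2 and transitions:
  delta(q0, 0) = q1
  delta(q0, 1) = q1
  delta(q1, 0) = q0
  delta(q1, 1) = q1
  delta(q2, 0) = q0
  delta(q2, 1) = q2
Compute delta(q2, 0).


Looking up transition function:
delta(q2, 0) in the table
Row: q2, Column: 0
Result: q0

q0


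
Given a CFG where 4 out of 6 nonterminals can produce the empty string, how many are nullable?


Nonterminals: {S, A, B, C, D, E}
A nonterminal is nullable if it can derive epsilon
Counting nullable nonterminals: 4
Total nullable = 4

4


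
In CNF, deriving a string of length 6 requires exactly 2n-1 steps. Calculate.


Chomsky Normal Form derivation:
String length n = 6
Each step either:
  - Splits a nonterminal into two (n-1 such steps)
  - Converts a nonterminal to terminal (n such steps)
Total = (n-1) + n = 2n - 1
= 2(6) - 1
= 12 - 1
= 11

11


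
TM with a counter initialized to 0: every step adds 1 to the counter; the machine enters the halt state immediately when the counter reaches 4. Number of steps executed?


Counter starts at 0. Counting sequence:
  Step 1: counter = 1
  Step 2: counter = 2
  Step 3: counter = 3
  Step 4: counter = 4
Counter reached 4 -> halt
Total steps = 4

4


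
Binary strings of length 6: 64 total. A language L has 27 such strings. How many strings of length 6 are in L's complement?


Alphabet: {0,1}
String length: 6
Total strings of length 6 = 2^6 = 64
Strings in L = 27
Complement = total - |L|
= 64 - 27
= 37

37


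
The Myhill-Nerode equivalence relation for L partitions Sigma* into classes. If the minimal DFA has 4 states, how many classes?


Myhill-Nerode theorem:
Number of equivalence classes = number of states in minimal DFA
Minimal DFA states = 4
Therefore equivalence classes = 4

4


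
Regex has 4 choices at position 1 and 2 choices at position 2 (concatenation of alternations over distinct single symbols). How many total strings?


First group: 4 alternatives
Second group: 2 alternatives
Concatenation: each choice from group 1 pairs with each from group 2
Total = 4 x 2 = 8

8


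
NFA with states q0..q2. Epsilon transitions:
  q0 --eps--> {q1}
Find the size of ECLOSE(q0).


Starting from q0
Initialize closure = {q0}
Follow epsilon from q0 -> add q1
Final closure: {q0, q1}
Size = 2

2


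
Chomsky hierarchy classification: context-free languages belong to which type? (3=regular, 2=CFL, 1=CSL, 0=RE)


Chomsky hierarchy levels:
  Type 3: Regular (DFA/NFA/regex)
  Type 2: Context-free (PDA)
  Type 1: Context-sensitive
  Type 0: Recursively enumerable (TM)
'context-free' corresponds to Type 2

2


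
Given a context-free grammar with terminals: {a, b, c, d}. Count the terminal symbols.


Terminal symbols: a, b, c, d
Counting each: a (#1), b (#2), c (#3), d (#4)
Total = 4

4


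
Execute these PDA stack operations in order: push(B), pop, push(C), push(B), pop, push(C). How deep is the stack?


Tracing stack operations:
  push(B) -> stack = [B], depth=1
  pop -> removed B, stack = [], depth=0
  push(C) -> stack = [C], depth=1
  push(B) -> stack = [C,B], depth=2
  pop -> removed B, stack = [C], depth=1
  push(C) -> stack = [C,C], depth=2
Final depth = 2

2


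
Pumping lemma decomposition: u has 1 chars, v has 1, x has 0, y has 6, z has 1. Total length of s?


|s| = |u| + |v| + |x| + |y| + |z|
= 1 + 1 + 0 + 6 + 1
= 2 + 0 + 7
= 2 + 7
= 9

9


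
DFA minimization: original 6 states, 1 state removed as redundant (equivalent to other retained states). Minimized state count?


Original DFA: 6 states
Redundant states removed: 1
Minimized states = original - removed
= 6 - 1
= 5

5


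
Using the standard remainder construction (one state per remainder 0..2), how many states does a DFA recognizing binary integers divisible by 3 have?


Divisibility by 3 is tracked via the remainder mod 3: 0, 1, ..., 2
The construction assigns one state to each remainder
Number of remainders = 3

3


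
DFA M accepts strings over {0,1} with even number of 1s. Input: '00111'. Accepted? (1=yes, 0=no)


DFA has 2 states: q_even (start, accept=yes) and q_odd
Processing string '00111' character by character:
  Position 0: read '0', 1-count=0 -> q_even (no change)
  Position 1: read '0', 1-count=0 -> q_even (no change)
  Position 2: read '1', 1-count=1 -> q_odd
  Position 3: read '1', 1-count=2 -> q_even
  Position 4: read '1', 1-count=3 -> q_odd
Final state: q_odd, total 1s = 3 (odd); the DFA requires an even count -> reject

0


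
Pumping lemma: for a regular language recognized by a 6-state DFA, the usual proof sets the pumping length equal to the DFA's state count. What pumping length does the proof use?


Pumping lemma for regular languages (standard proof):
Take p = |Q|, the number of DFA states.
Any string of length >= |Q| passes through |Q|+1 states while reading its first |Q| symbols,
so by pigeonhole some state repeats, giving the loop that can be pumped.
Here |Q| = 6
Therefore the proof uses p = 6

6


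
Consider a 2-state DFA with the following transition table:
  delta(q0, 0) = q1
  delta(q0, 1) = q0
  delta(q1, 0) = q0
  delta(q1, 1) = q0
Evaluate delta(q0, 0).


Looking up transition function:
delta(q0, 0) in the table
Row: q0, Column: 0
Result: q1

q1


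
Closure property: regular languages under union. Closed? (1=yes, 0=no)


Regular languages are closed under:
- Union (DFA product construction)
- Intersection (DFA product construction)
- Complement (swap accept/reject states)
- Concatenation (NFA construction)
- Kleene star (NFA construction)
union is in this list
Therefore: closed

1


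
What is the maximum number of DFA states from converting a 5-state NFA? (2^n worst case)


NFA has 5 states
Subset construction: each DFA state = subset of NFA states
Maximum subsets = 2^5
2^5 = 32

32


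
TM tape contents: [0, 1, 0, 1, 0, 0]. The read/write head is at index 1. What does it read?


Tape: [0, 1, 0, 1, 0, 0]
Positions: 0 1 2 3 4 5
Values:    0 1 0 1 0 0
Head at position 1
tape[1] = 1

1


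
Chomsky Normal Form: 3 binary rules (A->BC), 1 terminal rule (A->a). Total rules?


CNF allows two rule forms:
  A -> BC (binary): 3 rules
  A -> a (terminal): 1 rule
Total = 3 + 1 = 4

4


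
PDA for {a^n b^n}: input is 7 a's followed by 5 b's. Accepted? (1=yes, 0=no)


Language requires equal numbers of a's and b's
PDA pushes for each 'a', pops for each 'b'
Number of a's = 7
Number of b's = 5
7 != 5 -> Reject

0


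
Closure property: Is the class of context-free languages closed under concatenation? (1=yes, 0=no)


CFL closure properties:
  Closed under: union, concatenation, Kleene star
  NOT closed under: intersection, complement
Operation 'concatenation' is in closed list -> Yes (closed)

1


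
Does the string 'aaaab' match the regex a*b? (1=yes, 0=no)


Pattern: a*b
String: 'aaaab'
Pattern requires: zero or more 'a's followed by exactly one 'b'
Found 4 leading 'a's
Remaining: 'b'
Remaining is exactly 'b' -> match
Result: 1

1


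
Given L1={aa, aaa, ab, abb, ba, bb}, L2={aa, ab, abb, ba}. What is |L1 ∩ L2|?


L1 = {aa, aaa, ab, abb, ba, bb}
L2 = {aa, ab, abb, ba}
Checking each string in L1 against L2:
  'aa': in L2? Yes
  'aaa': in L2? No
  'ab': in L2? Yes
  'abb': in L2? Yes
  'ba': in L2? Yes
  'bb': in L2? No
Intersection = {aa, ab, abb, ba}
|L1 ∩ L2| = 4

4


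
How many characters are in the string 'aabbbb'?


String: 'aabbbb'
Counting characters:
  'a' appears 2 time(s)
  'b' appears 4 time(s)
Total length = 2 + 4 = 6

6


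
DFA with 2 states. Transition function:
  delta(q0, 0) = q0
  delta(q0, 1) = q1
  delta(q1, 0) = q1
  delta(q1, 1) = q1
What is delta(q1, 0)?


Looking up transition function:
delta(q1, 0) in the table
Row: q1, Column: 0
Result: q1

q1


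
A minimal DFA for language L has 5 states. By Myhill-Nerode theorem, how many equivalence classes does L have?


Myhill-Nerode theorem:
Number of equivalence classes = number of states in minimal DFA
Minimal DFA states = 5
Therefore equivalence classes = 5

5


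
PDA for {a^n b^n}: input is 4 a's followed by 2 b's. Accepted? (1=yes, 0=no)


Language requires equal numbers of a's and b's
PDA pushes for each 'a', pops for each 'b'
Number of a's = 4
Number of b's = 2
4 != 2 -> Reject

0


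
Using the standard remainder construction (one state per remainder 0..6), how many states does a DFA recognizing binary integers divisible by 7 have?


Divisibility by 7 is tracked via the remainder mod 7: 0, 1, ..., 6
The construction assigns one state to each remainder
Number of remainders = 7

7


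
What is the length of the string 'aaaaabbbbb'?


String: 'aaaaabbbbb'
Counting characters:
  'a' appears 5 time(s)
  'b' appears 5 time(s)
Total length = 5 + 5 = 10

10


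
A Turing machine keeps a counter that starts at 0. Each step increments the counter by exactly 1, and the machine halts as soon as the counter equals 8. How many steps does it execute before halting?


Counter starts at 0. Counting sequence:
  Step 1: counter = 1
  Step 2: counter = 2
  Step 3: counter = 3
  Step 4: counter = 4
  Step 5: counter = 5
  Step 6: counter = 6
  Step 7: counter = 7
  Step 8: counter = 8
Counter reached 8 -> halt
Total steps = 8

8


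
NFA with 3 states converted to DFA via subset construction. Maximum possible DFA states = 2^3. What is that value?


NFA has 3 states
Subset construction: each DFA state = subset of NFA states
Maximum subsets = 2^3
2^3 = 8

8


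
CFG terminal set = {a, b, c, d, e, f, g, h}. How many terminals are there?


Terminal symbols: a, b, c, d, e, f, g, h
Counting each: a (#1), b (#2), c (#3), d (#4), e (#5), f (#6), g (#7), h (#8)
Total = 8

8


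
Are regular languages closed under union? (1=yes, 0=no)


Regular languages are closed under:
- Union (DFA product construction)
- Intersection (DFA product construction)
- Complement (swap accept/reject states)
- Concatenation (NFA construction)
- Kleene star (NFA construction)
union is in this list
Therefore: closed

1


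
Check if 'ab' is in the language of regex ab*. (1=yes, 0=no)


Pattern: ab*
String: 'ab'
Pattern requires: exactly one 'a' followed by zero or more 'b's
First char is 'a' -> OK
Rest 'b': all b's? Yes
Result: 1

1
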